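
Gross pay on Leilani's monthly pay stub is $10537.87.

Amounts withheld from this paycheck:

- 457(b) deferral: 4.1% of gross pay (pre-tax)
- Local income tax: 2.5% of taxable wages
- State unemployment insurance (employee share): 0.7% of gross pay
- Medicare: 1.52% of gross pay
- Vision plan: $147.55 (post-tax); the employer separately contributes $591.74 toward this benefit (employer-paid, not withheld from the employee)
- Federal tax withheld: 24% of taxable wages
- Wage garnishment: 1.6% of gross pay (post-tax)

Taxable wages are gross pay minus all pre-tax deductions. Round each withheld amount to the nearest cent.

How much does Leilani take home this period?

$6877.66

457(b) deferral: $10537.87 × 0.041 = $432.05
Taxable wages = $10537.87 − $432.05 = $10105.82
Federal tax withheld: $10105.82 × 0.24 = $2425.40
Local income tax: $10105.82 × 0.025 = $252.65
State unemployment insurance (employee share): $10537.87 × 0.007 = $73.77
Medicare: $10537.87 × 0.0152 = $160.18
Wage garnishment: $10537.87 × 0.016 = $168.61
Vision plan: $147.55
(Employer's $591.74 toward vision plan is not withheld from the employee.)
Total deductions = $432.05 + $2425.40 + $252.65 + $73.77 + $160.18 + $168.61 + $147.55 = $3660.21
Net pay = $10537.87 − $3660.21 = $6877.66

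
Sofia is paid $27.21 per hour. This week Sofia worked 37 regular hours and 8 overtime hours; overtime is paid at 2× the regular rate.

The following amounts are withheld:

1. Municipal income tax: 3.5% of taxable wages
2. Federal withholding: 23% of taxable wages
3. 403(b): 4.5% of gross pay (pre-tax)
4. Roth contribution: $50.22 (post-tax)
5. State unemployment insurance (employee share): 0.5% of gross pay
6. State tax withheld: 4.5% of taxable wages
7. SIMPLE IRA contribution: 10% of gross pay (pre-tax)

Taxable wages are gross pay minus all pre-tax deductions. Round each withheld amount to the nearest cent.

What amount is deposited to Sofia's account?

Regular pay: 37 × $27.21 = $1006.77
Overtime pay: 8 × $27.21 × 2 = $435.36
Gross pay = $1006.77 + $435.36 = $1442.13
403(b): $1442.13 × 0.045 = $64.90
SIMPLE IRA contribution: $1442.13 × 0.1 = $144.21
Pre-tax total = $64.90 + $144.21 = $209.11
Taxable wages = $1442.13 − $209.11 = $1233.02
State tax withheld: $1233.02 × 0.045 = $55.49
Municipal income tax: $1233.02 × 0.035 = $43.16
Federal withholding: $1233.02 × 0.23 = $283.59
State unemployment insurance (employee share): $1442.13 × 0.005 = $7.21
Roth contribution: $50.22
Total deductions = $64.90 + $144.21 + $55.49 + $43.16 + $283.59 + $7.21 + $50.22 = $648.78
Net pay = $1442.13 − $648.78 = $793.35

$793.35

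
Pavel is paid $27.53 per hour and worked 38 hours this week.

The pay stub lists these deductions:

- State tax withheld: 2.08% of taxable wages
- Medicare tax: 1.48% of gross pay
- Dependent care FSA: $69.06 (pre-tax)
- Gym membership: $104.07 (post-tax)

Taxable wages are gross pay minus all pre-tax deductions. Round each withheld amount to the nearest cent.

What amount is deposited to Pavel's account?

$837.21

Gross pay: 38 × $27.53 = $1,046.14
Dependent care FSA: $69.06
Taxable wages = $1,046.14 − $69.06 = $977.08
State tax withheld: $977.08 × 0.0208 = $20.32
Medicare tax: $1,046.14 × 0.0148 = $15.48
Gym membership: $104.07
Total deductions = $69.06 + $20.32 + $15.48 + $104.07 = $208.93
Net pay = $1,046.14 − $208.93 = $837.21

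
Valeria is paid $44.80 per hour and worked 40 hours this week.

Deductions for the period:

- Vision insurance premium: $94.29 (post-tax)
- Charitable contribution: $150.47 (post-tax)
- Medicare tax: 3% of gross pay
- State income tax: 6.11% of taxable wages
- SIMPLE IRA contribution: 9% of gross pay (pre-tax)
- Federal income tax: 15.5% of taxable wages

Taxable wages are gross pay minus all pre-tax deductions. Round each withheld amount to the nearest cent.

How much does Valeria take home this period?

Gross pay: 40 × $44.80 = $1792.00
SIMPLE IRA contribution: $1792.00 × 0.09 = $161.28
Taxable wages = $1792.00 − $161.28 = $1630.72
State income tax: $1630.72 × 0.0611 = $99.64
Federal income tax: $1630.72 × 0.155 = $252.76
Medicare tax: $1792.00 × 0.03 = $53.76
Charitable contribution: $150.47
Vision insurance premium: $94.29
Total deductions = $161.28 + $99.64 + $252.76 + $53.76 + $150.47 + $94.29 = $812.20
Net pay = $1792.00 − $812.20 = $979.80

$979.80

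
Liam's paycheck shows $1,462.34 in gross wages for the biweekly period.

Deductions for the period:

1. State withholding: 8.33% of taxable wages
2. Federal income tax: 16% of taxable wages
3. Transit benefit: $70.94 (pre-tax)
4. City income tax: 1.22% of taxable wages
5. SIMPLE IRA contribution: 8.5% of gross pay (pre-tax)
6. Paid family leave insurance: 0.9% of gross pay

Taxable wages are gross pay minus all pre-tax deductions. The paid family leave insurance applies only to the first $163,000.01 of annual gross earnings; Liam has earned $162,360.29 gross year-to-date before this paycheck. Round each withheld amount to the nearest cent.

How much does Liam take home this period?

$937.59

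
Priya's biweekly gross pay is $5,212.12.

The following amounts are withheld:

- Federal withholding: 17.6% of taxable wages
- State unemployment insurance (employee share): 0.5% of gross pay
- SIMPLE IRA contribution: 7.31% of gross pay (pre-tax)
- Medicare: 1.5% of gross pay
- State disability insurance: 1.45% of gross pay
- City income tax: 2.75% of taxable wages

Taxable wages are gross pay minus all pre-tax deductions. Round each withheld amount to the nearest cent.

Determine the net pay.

$3,668.15

SIMPLE IRA contribution: $5,212.12 × 0.0731 = $381.01
Taxable wages = $5,212.12 − $381.01 = $4,831.11
Federal withholding: $4,831.11 × 0.176 = $850.28
City income tax: $4,831.11 × 0.0275 = $132.86
Medicare: $5,212.12 × 0.015 = $78.18
State disability insurance: $5,212.12 × 0.0145 = $75.58
State unemployment insurance (employee share): $5,212.12 × 0.005 = $26.06
Total deductions = $381.01 + $850.28 + $132.86 + $78.18 + $75.58 + $26.06 = $1,543.97
Net pay = $5,212.12 − $1,543.97 = $3,668.15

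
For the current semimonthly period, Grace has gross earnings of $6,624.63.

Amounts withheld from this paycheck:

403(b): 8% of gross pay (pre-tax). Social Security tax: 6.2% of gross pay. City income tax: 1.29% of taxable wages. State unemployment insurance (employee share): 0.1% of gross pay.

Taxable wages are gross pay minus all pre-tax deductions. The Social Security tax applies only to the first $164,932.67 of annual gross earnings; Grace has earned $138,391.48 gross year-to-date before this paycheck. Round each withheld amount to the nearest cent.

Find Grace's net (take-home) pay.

403(b): $6,624.63 × 0.08 = $529.97
Taxable wages = $6,624.63 − $529.97 = $6,094.66
City income tax: $6,094.66 × 0.0129 = $78.62
Social Security tax: cap not yet reached, full $6,624.63 is subject → $6,624.63 × 0.062 = $410.73
State unemployment insurance (employee share): $6,624.63 × 0.001 = $6.62
Total deductions = $529.97 + $78.62 + $410.73 + $6.62 = $1,025.94
Net pay = $6,624.63 − $1,025.94 = $5,598.69

$5,598.69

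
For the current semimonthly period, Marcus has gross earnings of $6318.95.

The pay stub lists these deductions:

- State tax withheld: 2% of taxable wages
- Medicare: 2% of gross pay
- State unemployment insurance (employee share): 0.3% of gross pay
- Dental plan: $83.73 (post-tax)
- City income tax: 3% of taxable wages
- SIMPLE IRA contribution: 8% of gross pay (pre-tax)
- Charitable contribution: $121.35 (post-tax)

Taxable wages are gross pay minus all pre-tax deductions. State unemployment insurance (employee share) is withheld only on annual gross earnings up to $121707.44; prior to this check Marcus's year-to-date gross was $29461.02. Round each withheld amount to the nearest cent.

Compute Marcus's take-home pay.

SIMPLE IRA contribution: $6318.95 × 0.08 = $505.52
Taxable wages = $6318.95 − $505.52 = $5813.43
State tax withheld: $5813.43 × 0.02 = $116.27
City income tax: $5813.43 × 0.03 = $174.40
Medicare: $6318.95 × 0.02 = $126.38
State unemployment insurance (employee share): cap not yet reached, full $6318.95 is subject → $6318.95 × 0.003 = $18.96
Dental plan: $83.73
Charitable contribution: $121.35
Total deductions = $505.52 + $116.27 + $174.40 + $126.38 + $18.96 + $83.73 + $121.35 = $1146.61
Net pay = $6318.95 − $1146.61 = $5172.34

$5172.34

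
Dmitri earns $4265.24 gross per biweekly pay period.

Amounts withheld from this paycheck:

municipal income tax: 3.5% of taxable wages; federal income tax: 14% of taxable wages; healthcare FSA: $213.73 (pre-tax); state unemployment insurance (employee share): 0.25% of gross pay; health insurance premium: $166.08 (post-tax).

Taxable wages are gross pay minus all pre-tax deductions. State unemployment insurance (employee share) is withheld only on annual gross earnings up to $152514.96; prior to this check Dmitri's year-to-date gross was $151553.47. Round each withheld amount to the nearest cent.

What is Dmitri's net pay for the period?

$3174.02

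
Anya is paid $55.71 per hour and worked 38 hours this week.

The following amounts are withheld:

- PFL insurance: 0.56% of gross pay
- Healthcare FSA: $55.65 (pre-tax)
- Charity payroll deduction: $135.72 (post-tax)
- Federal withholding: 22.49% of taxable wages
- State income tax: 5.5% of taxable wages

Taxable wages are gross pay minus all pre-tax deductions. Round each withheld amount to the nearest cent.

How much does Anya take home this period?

$1336.79

Gross pay: 38 × $55.71 = $2116.98
Healthcare FSA: $55.65
Taxable wages = $2116.98 − $55.65 = $2061.33
State income tax: $2061.33 × 0.055 = $113.37
Federal withholding: $2061.33 × 0.2249 = $463.59
PFL insurance: $2116.98 × 0.0056 = $11.86
Charity payroll deduction: $135.72
Total deductions = $55.65 + $113.37 + $463.59 + $11.86 + $135.72 = $780.19
Net pay = $2116.98 − $780.19 = $1336.79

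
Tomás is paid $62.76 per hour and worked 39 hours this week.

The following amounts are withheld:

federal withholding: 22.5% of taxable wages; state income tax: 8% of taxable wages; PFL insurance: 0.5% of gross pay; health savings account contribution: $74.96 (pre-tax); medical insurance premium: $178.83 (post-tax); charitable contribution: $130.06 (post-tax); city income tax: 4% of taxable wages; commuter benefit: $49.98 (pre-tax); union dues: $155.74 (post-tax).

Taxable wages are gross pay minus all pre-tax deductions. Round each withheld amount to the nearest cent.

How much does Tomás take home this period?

$1044.49

Gross pay: 39 × $62.76 = $2447.64
Commuter benefit: $49.98
Health savings account contribution: $74.96
Pre-tax total = $49.98 + $74.96 = $124.94
Taxable wages = $2447.64 − $124.94 = $2322.70
State income tax: $2322.70 × 0.08 = $185.82
City income tax: $2322.70 × 0.04 = $92.91
Federal withholding: $2322.70 × 0.225 = $522.61
PFL insurance: $2447.64 × 0.005 = $12.24
Charitable contribution: $130.06
Medical insurance premium: $178.83
Union dues: $155.74
Total deductions = $49.98 + $74.96 + $185.82 + $92.91 + $522.61 + $12.24 + $130.06 + $178.83 + $155.74 = $1403.15
Net pay = $2447.64 − $1403.15 = $1044.49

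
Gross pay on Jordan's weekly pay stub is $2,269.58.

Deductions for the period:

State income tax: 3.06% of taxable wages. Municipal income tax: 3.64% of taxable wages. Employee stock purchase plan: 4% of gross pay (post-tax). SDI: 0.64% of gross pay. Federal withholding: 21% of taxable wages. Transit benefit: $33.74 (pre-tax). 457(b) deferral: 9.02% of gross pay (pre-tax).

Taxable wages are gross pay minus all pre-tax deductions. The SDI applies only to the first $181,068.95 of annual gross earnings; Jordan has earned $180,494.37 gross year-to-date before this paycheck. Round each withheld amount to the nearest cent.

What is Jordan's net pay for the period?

$1,374.04

457(b) deferral: $2,269.58 × 0.0902 = $204.72
Transit benefit: $33.74
Pre-tax total = $204.72 + $33.74 = $238.46
Taxable wages = $2,269.58 − $238.46 = $2,031.12
Municipal income tax: $2,031.12 × 0.0364 = $73.93
Federal withholding: $2,031.12 × 0.21 = $426.54
State income tax: $2,031.12 × 0.0306 = $62.15
SDI: only $181,068.95 − $180,494.37 = $574.58 of this check is subject → $574.58 × 0.0064 = $3.68
Employee stock purchase plan: $2,269.58 × 0.04 = $90.78
Total deductions = $204.72 + $33.74 + $73.93 + $426.54 + $62.15 + $3.68 + $90.78 = $895.54
Net pay = $2,269.58 − $895.54 = $1,374.04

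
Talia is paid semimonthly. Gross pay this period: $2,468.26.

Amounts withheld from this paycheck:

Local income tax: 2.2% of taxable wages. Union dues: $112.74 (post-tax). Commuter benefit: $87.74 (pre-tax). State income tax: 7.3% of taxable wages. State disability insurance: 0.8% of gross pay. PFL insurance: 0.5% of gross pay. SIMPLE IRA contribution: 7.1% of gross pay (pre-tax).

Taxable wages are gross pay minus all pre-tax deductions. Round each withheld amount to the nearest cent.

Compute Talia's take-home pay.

$1,850.94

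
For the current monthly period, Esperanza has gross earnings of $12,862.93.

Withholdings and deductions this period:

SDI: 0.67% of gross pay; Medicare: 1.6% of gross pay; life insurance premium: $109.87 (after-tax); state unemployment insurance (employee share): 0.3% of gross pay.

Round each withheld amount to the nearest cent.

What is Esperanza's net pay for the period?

$12,422.48

Medicare: $12,862.93 × 0.016 = $205.81
SDI: $12,862.93 × 0.0067 = $86.18
State unemployment insurance (employee share): $12,862.93 × 0.003 = $38.59
Life insurance premium: $109.87
Total deductions = $205.81 + $86.18 + $38.59 + $109.87 = $440.45
Net pay = $12,862.93 − $440.45 = $12,422.48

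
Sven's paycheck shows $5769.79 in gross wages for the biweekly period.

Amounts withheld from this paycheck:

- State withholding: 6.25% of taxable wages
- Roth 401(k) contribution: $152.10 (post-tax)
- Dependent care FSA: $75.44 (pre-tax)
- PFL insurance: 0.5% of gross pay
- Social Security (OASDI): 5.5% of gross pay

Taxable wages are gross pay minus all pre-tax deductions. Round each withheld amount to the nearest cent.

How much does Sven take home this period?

$4840.16

Dependent care FSA: $75.44
Taxable wages = $5769.79 − $75.44 = $5694.35
State withholding: $5694.35 × 0.0625 = $355.90
PFL insurance: $5769.79 × 0.005 = $28.85
Social Security (OASDI): $5769.79 × 0.055 = $317.34
Roth 401(k) contribution: $152.10
Total deductions = $75.44 + $355.90 + $28.85 + $317.34 + $152.10 = $929.63
Net pay = $5769.79 − $929.63 = $4840.16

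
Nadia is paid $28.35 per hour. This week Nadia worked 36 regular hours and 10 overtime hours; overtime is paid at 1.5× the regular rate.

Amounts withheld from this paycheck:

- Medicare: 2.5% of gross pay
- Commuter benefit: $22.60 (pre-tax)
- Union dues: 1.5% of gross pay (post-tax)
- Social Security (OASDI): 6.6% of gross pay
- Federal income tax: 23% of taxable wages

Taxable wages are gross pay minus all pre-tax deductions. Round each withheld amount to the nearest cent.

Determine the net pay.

Regular pay: 36 × $28.35 = $1,020.60
Overtime pay: 10 × $28.35 × 1.5 = $425.25
Gross pay = $1,020.60 + $425.25 = $1,445.85
Commuter benefit: $22.60
Taxable wages = $1,445.85 − $22.60 = $1,423.25
Federal income tax: $1,423.25 × 0.23 = $327.35
Medicare: $1,445.85 × 0.025 = $36.15
Social Security (OASDI): $1,445.85 × 0.066 = $95.43
Union dues: $1,445.85 × 0.015 = $21.69
Total deductions = $22.60 + $327.35 + $36.15 + $95.43 + $21.69 = $503.22
Net pay = $1,445.85 − $503.22 = $942.63

$942.63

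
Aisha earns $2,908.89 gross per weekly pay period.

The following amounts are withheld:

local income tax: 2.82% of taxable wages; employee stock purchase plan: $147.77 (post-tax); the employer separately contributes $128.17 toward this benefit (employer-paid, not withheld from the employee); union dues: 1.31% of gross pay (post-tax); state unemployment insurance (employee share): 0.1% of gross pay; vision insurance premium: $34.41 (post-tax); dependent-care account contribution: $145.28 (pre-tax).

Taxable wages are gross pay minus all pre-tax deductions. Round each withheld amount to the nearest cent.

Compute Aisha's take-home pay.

$2,462.48

Dependent-care account contribution: $145.28
Taxable wages = $2,908.89 − $145.28 = $2,763.61
Local income tax: $2,763.61 × 0.0282 = $77.93
State unemployment insurance (employee share): $2,908.89 × 0.001 = $2.91
Employee stock purchase plan: $147.77
Vision insurance premium: $34.41
Union dues: $2,908.89 × 0.0131 = $38.11
(Employer's $128.17 toward employee stock purchase plan is not withheld from the employee.)
Total deductions = $145.28 + $77.93 + $2.91 + $147.77 + $34.41 + $38.11 = $446.41
Net pay = $2,908.89 − $446.41 = $2,462.48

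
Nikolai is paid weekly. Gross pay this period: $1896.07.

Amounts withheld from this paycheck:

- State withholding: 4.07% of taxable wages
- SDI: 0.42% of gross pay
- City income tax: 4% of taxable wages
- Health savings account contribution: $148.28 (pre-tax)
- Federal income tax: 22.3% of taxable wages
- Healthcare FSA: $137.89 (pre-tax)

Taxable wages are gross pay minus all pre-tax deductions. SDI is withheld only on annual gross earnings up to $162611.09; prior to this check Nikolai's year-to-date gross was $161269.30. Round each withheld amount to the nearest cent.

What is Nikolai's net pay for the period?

Health savings account contribution: $148.28
Healthcare FSA: $137.89
Pre-tax total = $148.28 + $137.89 = $286.17
Taxable wages = $1896.07 − $286.17 = $1609.90
Federal income tax: $1609.90 × 0.223 = $359.01
City income tax: $1609.90 × 0.04 = $64.40
State withholding: $1609.90 × 0.0407 = $65.52
SDI: only $162611.09 − $161269.30 = $1341.79 of this check is subject → $1341.79 × 0.0042 = $5.64
Total deductions = $148.28 + $137.89 + $359.01 + $64.40 + $65.52 + $5.64 = $780.74
Net pay = $1896.07 − $780.74 = $1115.33

$1115.33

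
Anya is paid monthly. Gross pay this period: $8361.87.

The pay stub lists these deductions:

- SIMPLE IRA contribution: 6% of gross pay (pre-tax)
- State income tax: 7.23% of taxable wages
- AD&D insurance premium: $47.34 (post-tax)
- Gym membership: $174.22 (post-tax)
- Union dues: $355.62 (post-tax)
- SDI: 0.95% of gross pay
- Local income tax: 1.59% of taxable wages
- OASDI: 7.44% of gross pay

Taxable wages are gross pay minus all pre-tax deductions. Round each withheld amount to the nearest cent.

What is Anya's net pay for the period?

$5888.15

SIMPLE IRA contribution: $8361.87 × 0.06 = $501.71
Taxable wages = $8361.87 − $501.71 = $7860.16
State income tax: $7860.16 × 0.0723 = $568.29
Local income tax: $7860.16 × 0.0159 = $124.98
SDI: $8361.87 × 0.0095 = $79.44
OASDI: $8361.87 × 0.0744 = $622.12
Union dues: $355.62
AD&D insurance premium: $47.34
Gym membership: $174.22
Total deductions = $501.71 + $568.29 + $124.98 + $79.44 + $622.12 + $355.62 + $47.34 + $174.22 = $2473.72
Net pay = $8361.87 − $2473.72 = $5888.15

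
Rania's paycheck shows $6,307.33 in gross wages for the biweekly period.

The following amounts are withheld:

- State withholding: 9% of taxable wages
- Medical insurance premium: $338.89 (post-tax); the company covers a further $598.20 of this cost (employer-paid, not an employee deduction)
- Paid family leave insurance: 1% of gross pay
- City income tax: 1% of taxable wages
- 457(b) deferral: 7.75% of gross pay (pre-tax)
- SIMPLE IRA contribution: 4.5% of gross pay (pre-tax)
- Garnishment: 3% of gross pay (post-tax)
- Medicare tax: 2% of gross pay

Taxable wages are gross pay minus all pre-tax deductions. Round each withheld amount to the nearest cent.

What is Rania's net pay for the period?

$4,263.88

457(b) deferral: $6,307.33 × 0.0775 = $488.82
SIMPLE IRA contribution: $6,307.33 × 0.045 = $283.83
Pre-tax total = $488.82 + $283.83 = $772.65
Taxable wages = $6,307.33 − $772.65 = $5,534.68
City income tax: $5,534.68 × 0.01 = $55.35
State withholding: $5,534.68 × 0.09 = $498.12
Medicare tax: $6,307.33 × 0.02 = $126.15
Paid family leave insurance: $6,307.33 × 0.01 = $63.07
Medical insurance premium: $338.89
Garnishment: $6,307.33 × 0.03 = $189.22
(Employer's $598.20 toward medical insurance premium is not withheld from the employee.)
Total deductions = $488.82 + $283.83 + $55.35 + $498.12 + $126.15 + $63.07 + $338.89 + $189.22 = $2,043.45
Net pay = $6,307.33 − $2,043.45 = $4,263.88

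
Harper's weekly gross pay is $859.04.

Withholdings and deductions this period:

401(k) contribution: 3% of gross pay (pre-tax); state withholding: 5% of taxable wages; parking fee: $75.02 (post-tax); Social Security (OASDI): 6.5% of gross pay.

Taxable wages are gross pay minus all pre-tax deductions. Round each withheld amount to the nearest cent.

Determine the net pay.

401(k) contribution: $859.04 × 0.03 = $25.77
Taxable wages = $859.04 − $25.77 = $833.27
State withholding: $833.27 × 0.05 = $41.66
Social Security (OASDI): $859.04 × 0.065 = $55.84
Parking fee: $75.02
Total deductions = $25.77 + $41.66 + $55.84 + $75.02 = $198.29
Net pay = $859.04 − $198.29 = $660.75

$660.75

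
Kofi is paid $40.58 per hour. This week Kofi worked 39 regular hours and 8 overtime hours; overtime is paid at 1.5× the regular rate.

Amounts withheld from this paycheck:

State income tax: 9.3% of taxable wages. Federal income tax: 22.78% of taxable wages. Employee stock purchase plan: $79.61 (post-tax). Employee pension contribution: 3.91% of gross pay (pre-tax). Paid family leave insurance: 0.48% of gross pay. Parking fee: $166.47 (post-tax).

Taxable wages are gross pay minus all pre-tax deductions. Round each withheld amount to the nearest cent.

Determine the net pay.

$1094.68

Regular pay: 39 × $40.58 = $1582.62
Overtime pay: 8 × $40.58 × 1.5 = $486.96
Gross pay = $1582.62 + $486.96 = $2069.58
Employee pension contribution: $2069.58 × 0.0391 = $80.92
Taxable wages = $2069.58 − $80.92 = $1988.66
Federal income tax: $1988.66 × 0.2278 = $453.02
State income tax: $1988.66 × 0.093 = $184.95
Paid family leave insurance: $2069.58 × 0.0048 = $9.93
Employee stock purchase plan: $79.61
Parking fee: $166.47
Total deductions = $80.92 + $453.02 + $184.95 + $9.93 + $79.61 + $166.47 = $974.90
Net pay = $2069.58 − $974.90 = $1094.68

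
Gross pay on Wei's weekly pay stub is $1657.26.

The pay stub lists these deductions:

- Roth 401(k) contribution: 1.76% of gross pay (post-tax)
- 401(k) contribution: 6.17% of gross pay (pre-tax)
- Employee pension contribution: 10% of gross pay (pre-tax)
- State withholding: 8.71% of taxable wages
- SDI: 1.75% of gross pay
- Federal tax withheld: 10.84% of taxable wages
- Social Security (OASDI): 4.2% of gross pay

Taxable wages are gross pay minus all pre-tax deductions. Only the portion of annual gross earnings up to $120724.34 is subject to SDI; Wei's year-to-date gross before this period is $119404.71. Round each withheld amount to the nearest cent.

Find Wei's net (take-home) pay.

$995.81

Employee pension contribution: $1657.26 × 0.1 = $165.73
401(k) contribution: $1657.26 × 0.0617 = $102.25
Pre-tax total = $165.73 + $102.25 = $267.98
Taxable wages = $1657.26 − $267.98 = $1389.28
Federal tax withheld: $1389.28 × 0.1084 = $150.60
State withholding: $1389.28 × 0.0871 = $121.01
Social Security (OASDI): $1657.26 × 0.042 = $69.60
SDI: only $120724.34 − $119404.71 = $1319.63 of this check is subject → $1319.63 × 0.0175 = $23.09
Roth 401(k) contribution: $1657.26 × 0.0176 = $29.17
Total deductions = $165.73 + $102.25 + $150.60 + $121.01 + $69.60 + $23.09 + $29.17 = $661.45
Net pay = $1657.26 − $661.45 = $995.81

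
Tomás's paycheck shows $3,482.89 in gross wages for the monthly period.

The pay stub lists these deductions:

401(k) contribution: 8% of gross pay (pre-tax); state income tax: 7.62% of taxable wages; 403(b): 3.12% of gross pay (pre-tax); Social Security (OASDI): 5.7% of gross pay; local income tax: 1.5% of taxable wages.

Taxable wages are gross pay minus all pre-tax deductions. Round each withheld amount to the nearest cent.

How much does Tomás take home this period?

$2,614.76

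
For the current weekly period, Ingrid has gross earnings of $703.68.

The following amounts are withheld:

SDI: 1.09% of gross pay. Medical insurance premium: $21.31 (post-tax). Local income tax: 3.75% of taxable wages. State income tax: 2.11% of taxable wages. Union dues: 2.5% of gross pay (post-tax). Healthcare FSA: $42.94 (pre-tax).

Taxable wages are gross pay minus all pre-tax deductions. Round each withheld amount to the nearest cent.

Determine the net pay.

Healthcare FSA: $42.94
Taxable wages = $703.68 − $42.94 = $660.74
Local income tax: $660.74 × 0.0375 = $24.78
State income tax: $660.74 × 0.0211 = $13.94
SDI: $703.68 × 0.0109 = $7.67
Union dues: $703.68 × 0.025 = $17.59
Medical insurance premium: $21.31
Total deductions = $42.94 + $24.78 + $13.94 + $7.67 + $17.59 + $21.31 = $128.23
Net pay = $703.68 − $128.23 = $575.45

$575.45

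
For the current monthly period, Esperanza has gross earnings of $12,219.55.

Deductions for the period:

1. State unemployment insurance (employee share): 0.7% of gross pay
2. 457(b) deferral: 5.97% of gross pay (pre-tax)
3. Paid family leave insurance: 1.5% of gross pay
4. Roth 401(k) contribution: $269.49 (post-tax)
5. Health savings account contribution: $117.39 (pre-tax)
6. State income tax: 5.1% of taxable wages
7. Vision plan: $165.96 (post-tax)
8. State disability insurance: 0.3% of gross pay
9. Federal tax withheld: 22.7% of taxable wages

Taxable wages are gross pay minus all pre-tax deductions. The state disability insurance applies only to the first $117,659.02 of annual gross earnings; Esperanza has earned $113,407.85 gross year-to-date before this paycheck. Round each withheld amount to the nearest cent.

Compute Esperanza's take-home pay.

$7,494.02

457(b) deferral: $12,219.55 × 0.0597 = $729.51
Health savings account contribution: $117.39
Pre-tax total = $729.51 + $117.39 = $846.90
Taxable wages = $12,219.55 − $846.90 = $11,372.65
Federal tax withheld: $11,372.65 × 0.227 = $2,581.59
State income tax: $11,372.65 × 0.051 = $580.01
State disability insurance: only $117,659.02 − $113,407.85 = $4,251.17 of this check is subject → $4,251.17 × 0.003 = $12.75
Paid family leave insurance: $12,219.55 × 0.015 = $183.29
State unemployment insurance (employee share): $12,219.55 × 0.007 = $85.54
Roth 401(k) contribution: $269.49
Vision plan: $165.96
Total deductions = $729.51 + $117.39 + $2,581.59 + $580.01 + $12.75 + $183.29 + $85.54 + $269.49 + $165.96 = $4,725.53
Net pay = $12,219.55 − $4,725.53 = $7,494.02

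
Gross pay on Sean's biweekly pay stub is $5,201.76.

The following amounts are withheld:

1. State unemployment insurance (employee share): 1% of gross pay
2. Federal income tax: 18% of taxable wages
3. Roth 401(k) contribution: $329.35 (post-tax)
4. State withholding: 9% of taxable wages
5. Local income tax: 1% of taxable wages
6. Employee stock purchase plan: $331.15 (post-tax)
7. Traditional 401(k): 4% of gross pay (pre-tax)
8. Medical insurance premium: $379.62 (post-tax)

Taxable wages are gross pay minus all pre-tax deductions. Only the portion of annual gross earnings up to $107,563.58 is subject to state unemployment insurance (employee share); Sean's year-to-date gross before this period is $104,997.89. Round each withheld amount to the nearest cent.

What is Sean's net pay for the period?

$2,529.68

Traditional 401(k): $5,201.76 × 0.04 = $208.07
Taxable wages = $5,201.76 − $208.07 = $4,993.69
State withholding: $4,993.69 × 0.09 = $449.43
Federal income tax: $4,993.69 × 0.18 = $898.86
Local income tax: $4,993.69 × 0.01 = $49.94
State unemployment insurance (employee share): only $107,563.58 − $104,997.89 = $2,565.69 of this check is subject → $2,565.69 × 0.01 = $25.66
Employee stock purchase plan: $331.15
Roth 401(k) contribution: $329.35
Medical insurance premium: $379.62
Total deductions = $208.07 + $449.43 + $898.86 + $49.94 + $25.66 + $331.15 + $329.35 + $379.62 = $2,672.08
Net pay = $5,201.76 − $2,672.08 = $2,529.68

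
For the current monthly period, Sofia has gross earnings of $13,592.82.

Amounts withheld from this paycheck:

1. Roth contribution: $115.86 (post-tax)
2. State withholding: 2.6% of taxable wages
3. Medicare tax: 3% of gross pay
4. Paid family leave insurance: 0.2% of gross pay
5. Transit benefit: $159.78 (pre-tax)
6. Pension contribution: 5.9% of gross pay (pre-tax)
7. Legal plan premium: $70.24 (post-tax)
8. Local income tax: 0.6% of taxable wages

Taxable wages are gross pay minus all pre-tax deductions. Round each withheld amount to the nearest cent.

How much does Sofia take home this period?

$11,605.79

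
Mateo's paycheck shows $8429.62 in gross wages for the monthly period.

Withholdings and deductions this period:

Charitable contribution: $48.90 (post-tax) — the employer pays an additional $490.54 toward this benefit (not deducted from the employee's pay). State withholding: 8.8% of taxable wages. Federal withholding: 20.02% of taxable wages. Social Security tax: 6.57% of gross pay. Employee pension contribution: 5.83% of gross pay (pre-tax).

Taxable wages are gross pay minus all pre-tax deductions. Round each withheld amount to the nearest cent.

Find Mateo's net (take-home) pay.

$5047.66

Employee pension contribution: $8429.62 × 0.0583 = $491.45
Taxable wages = $8429.62 − $491.45 = $7938.17
Federal withholding: $7938.17 × 0.2002 = $1589.22
State withholding: $7938.17 × 0.088 = $698.56
Social Security tax: $8429.62 × 0.0657 = $553.83
Charitable contribution: $48.90
(Employer's $490.54 toward charitable contribution is not withheld from the employee.)
Total deductions = $491.45 + $1589.22 + $698.56 + $553.83 + $48.90 = $3381.96
Net pay = $8429.62 − $3381.96 = $5047.66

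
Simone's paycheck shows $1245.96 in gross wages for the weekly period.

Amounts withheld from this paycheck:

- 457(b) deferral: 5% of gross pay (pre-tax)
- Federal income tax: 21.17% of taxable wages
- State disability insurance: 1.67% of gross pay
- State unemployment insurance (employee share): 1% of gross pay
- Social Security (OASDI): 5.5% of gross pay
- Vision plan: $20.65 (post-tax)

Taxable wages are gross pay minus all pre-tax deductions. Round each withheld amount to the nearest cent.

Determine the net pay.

457(b) deferral: $1245.96 × 0.05 = $62.30
Taxable wages = $1245.96 − $62.30 = $1183.66
Federal income tax: $1183.66 × 0.2117 = $250.58
Social Security (OASDI): $1245.96 × 0.055 = $68.53
State unemployment insurance (employee share): $1245.96 × 0.01 = $12.46
State disability insurance: $1245.96 × 0.0167 = $20.81
Vision plan: $20.65
Total deductions = $62.30 + $250.58 + $68.53 + $12.46 + $20.81 + $20.65 = $435.33
Net pay = $1245.96 − $435.33 = $810.63

$810.63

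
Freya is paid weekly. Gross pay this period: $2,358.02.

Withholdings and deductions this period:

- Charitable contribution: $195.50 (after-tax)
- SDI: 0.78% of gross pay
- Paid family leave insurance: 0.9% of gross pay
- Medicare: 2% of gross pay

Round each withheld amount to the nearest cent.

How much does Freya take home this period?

SDI: $2,358.02 × 0.0078 = $18.39
Paid family leave insurance: $2,358.02 × 0.009 = $21.22
Medicare: $2,358.02 × 0.02 = $47.16
Charitable contribution: $195.50
Total deductions = $18.39 + $21.22 + $47.16 + $195.50 = $282.27
Net pay = $2,358.02 − $282.27 = $2,075.75

$2,075.75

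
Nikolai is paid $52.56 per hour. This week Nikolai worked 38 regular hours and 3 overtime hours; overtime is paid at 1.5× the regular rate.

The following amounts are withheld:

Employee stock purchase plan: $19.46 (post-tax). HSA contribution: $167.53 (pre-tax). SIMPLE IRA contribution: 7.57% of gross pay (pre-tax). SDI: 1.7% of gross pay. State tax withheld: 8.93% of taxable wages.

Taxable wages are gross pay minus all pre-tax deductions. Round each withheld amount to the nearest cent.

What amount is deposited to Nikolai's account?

$1,670.32

Regular pay: 38 × $52.56 = $1,997.28
Overtime pay: 3 × $52.56 × 1.5 = $236.52
Gross pay = $1,997.28 + $236.52 = $2,233.80
HSA contribution: $167.53
SIMPLE IRA contribution: $2,233.80 × 0.0757 = $169.10
Pre-tax total = $167.53 + $169.10 = $336.63
Taxable wages = $2,233.80 − $336.63 = $1,897.17
State tax withheld: $1,897.17 × 0.0893 = $169.42
SDI: $2,233.80 × 0.017 = $37.97
Employee stock purchase plan: $19.46
Total deductions = $167.53 + $169.10 + $169.42 + $37.97 + $19.46 = $563.48
Net pay = $2,233.80 − $563.48 = $1,670.32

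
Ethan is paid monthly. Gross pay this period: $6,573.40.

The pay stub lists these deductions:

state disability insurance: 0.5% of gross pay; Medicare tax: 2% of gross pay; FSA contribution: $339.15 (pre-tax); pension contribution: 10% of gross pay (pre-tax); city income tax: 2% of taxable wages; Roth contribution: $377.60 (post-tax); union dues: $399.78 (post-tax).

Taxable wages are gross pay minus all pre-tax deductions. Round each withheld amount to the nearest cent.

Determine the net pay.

Pension contribution: $6,573.40 × 0.1 = $657.34
FSA contribution: $339.15
Pre-tax total = $657.34 + $339.15 = $996.49
Taxable wages = $6,573.40 − $996.49 = $5,576.91
City income tax: $5,576.91 × 0.02 = $111.54
Medicare tax: $6,573.40 × 0.02 = $131.47
State disability insurance: $6,573.40 × 0.005 = $32.87
Union dues: $399.78
Roth contribution: $377.60
Total deductions = $657.34 + $339.15 + $111.54 + $131.47 + $32.87 + $399.78 + $377.60 = $2,049.75
Net pay = $6,573.40 − $2,049.75 = $4,523.65

$4,523.65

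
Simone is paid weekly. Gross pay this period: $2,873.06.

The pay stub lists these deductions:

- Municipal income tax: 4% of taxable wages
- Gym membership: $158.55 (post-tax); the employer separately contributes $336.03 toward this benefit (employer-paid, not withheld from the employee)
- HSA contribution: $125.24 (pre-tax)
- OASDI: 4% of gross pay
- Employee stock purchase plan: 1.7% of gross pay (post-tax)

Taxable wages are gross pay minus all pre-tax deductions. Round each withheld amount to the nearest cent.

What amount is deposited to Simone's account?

$2,315.60

HSA contribution: $125.24
Taxable wages = $2,873.06 − $125.24 = $2,747.82
Municipal income tax: $2,747.82 × 0.04 = $109.91
OASDI: $2,873.06 × 0.04 = $114.92
Employee stock purchase plan: $2,873.06 × 0.017 = $48.84
Gym membership: $158.55
(Employer's $336.03 toward gym membership is not withheld from the employee.)
Total deductions = $125.24 + $109.91 + $114.92 + $48.84 + $158.55 = $557.46
Net pay = $2,873.06 − $557.46 = $2,315.60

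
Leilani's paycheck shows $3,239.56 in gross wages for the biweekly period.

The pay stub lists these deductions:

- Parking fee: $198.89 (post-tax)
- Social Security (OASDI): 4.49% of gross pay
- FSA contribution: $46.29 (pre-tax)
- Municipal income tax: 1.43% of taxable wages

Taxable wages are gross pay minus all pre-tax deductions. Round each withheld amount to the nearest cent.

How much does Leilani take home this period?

$2,803.26

FSA contribution: $46.29
Taxable wages = $3,239.56 − $46.29 = $3,193.27
Municipal income tax: $3,193.27 × 0.0143 = $45.66
Social Security (OASDI): $3,239.56 × 0.0449 = $145.46
Parking fee: $198.89
Total deductions = $46.29 + $45.66 + $145.46 + $198.89 = $436.30
Net pay = $3,239.56 − $436.30 = $2,803.26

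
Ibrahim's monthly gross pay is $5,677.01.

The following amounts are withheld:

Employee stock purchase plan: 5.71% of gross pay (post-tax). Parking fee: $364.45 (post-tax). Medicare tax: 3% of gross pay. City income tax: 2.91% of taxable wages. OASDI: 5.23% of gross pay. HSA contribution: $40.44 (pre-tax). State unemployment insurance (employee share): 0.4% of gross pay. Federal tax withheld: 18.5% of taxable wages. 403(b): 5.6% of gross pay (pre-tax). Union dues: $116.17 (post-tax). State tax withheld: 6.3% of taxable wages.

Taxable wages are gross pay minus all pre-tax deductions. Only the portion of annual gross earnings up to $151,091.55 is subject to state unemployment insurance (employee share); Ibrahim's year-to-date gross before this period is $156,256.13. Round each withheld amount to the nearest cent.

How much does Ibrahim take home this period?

$2,572.86

403(b): $5,677.01 × 0.056 = $317.91
HSA contribution: $40.44
Pre-tax total = $317.91 + $40.44 = $358.35
Taxable wages = $5,677.01 − $358.35 = $5,318.66
City income tax: $5,318.66 × 0.0291 = $154.77
State tax withheld: $5,318.66 × 0.063 = $335.08
Federal tax withheld: $5,318.66 × 0.185 = $983.95
OASDI: $5,677.01 × 0.0523 = $296.91
State unemployment insurance (employee share): annual cap $151,091.55 already reached (YTD $156,256.13), so $0.00
Medicare tax: $5,677.01 × 0.03 = $170.31
Employee stock purchase plan: $5,677.01 × 0.0571 = $324.16
Parking fee: $364.45
Union dues: $116.17
Total deductions = $317.91 + $40.44 + $154.77 + $335.08 + $983.95 + $296.91 + $0.00 + $170.31 + $324.16 + $364.45 + $116.17 = $3,104.15
Net pay = $5,677.01 − $3,104.15 = $2,572.86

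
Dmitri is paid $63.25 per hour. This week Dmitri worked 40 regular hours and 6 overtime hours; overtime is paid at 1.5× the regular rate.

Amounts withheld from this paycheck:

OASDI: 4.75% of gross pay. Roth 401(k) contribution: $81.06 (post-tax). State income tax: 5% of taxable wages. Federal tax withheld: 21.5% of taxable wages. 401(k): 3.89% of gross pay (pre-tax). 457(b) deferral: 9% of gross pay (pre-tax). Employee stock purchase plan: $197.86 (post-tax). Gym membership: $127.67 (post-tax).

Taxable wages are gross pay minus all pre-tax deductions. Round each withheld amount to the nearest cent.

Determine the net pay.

Regular pay: 40 × $63.25 = $2,530.00
Overtime pay: 6 × $63.25 × 1.5 = $569.25
Gross pay = $2,530.00 + $569.25 = $3,099.25
457(b) deferral: $3,099.25 × 0.09 = $278.93
401(k): $3,099.25 × 0.0389 = $120.56
Pre-tax total = $278.93 + $120.56 = $399.49
Taxable wages = $3,099.25 − $399.49 = $2,699.76
Federal tax withheld: $2,699.76 × 0.215 = $580.45
State income tax: $2,699.76 × 0.05 = $134.99
OASDI: $3,099.25 × 0.0475 = $147.21
Gym membership: $127.67
Roth 401(k) contribution: $81.06
Employee stock purchase plan: $197.86
Total deductions = $278.93 + $120.56 + $580.45 + $134.99 + $147.21 + $127.67 + $81.06 + $197.86 = $1,668.73
Net pay = $3,099.25 − $1,668.73 = $1,430.52

$1,430.52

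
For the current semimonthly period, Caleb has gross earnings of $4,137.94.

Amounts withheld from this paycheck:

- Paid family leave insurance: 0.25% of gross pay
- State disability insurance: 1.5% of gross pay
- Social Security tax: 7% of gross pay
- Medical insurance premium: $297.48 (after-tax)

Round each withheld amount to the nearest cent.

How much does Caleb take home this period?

$3,478.39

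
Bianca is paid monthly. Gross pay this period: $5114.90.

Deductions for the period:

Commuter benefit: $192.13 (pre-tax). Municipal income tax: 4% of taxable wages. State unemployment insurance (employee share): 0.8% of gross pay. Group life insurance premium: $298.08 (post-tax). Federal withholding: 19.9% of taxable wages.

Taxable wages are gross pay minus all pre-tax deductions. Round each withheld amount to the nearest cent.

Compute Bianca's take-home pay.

Commuter benefit: $192.13
Taxable wages = $5114.90 − $192.13 = $4922.77
Federal withholding: $4922.77 × 0.199 = $979.63
Municipal income tax: $4922.77 × 0.04 = $196.91
State unemployment insurance (employee share): $5114.90 × 0.008 = $40.92
Group life insurance premium: $298.08
Total deductions = $192.13 + $979.63 + $196.91 + $40.92 + $298.08 = $1707.67
Net pay = $5114.90 − $1707.67 = $3407.23

$3407.23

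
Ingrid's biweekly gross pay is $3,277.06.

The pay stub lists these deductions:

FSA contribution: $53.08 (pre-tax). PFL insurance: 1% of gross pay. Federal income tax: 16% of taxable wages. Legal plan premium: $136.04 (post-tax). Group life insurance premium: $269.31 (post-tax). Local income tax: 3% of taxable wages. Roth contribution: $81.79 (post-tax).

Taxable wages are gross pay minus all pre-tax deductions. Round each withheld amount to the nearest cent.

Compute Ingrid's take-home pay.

FSA contribution: $53.08
Taxable wages = $3,277.06 − $53.08 = $3,223.98
Local income tax: $3,223.98 × 0.03 = $96.72
Federal income tax: $3,223.98 × 0.16 = $515.84
PFL insurance: $3,277.06 × 0.01 = $32.77
Roth contribution: $81.79
Group life insurance premium: $269.31
Legal plan premium: $136.04
Total deductions = $53.08 + $96.72 + $515.84 + $32.77 + $81.79 + $269.31 + $136.04 = $1,185.55
Net pay = $3,277.06 − $1,185.55 = $2,091.51

$2,091.51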